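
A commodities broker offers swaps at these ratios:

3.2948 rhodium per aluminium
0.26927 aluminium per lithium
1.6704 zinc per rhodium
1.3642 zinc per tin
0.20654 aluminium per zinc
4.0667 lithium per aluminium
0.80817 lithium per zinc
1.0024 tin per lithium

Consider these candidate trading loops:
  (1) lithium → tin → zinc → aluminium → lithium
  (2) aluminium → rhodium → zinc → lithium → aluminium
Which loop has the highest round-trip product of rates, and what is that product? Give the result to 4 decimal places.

(1) 1.0024 × 1.3642 × 0.20654 × 4.0667 = 1.14859
(2) 3.2948 × 1.6704 × 0.80817 × 0.26927 = 1.19768
Highest is cycle (2) at 1.1977 (>1, arbitrage).

1.1977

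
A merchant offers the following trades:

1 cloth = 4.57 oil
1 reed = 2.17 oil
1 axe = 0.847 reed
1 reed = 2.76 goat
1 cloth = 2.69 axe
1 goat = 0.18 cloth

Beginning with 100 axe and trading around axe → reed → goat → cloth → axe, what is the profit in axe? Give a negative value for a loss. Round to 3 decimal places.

100 axe × 0.847 = 84.7 reed
84.7 reed × 2.76 = 233.772 goat
233.772 goat × 0.18 = 42.07896 cloth
42.07896 cloth × 2.69 = 113.1924024 axe
Net change: 113.1924024 − 100 = 13.1924024 axe

13.192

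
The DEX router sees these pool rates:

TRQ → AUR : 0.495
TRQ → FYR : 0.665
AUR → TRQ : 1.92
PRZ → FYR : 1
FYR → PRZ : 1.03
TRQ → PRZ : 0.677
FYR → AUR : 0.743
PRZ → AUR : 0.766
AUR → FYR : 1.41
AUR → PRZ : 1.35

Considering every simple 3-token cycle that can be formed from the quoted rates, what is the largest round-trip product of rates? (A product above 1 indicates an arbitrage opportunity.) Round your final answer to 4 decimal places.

FYR→PRZ→AUR→FYR: 1.03 × 0.766 × 1.41 = 1.11246
FYR→AUR→PRZ→FYR: 0.743 × 1.35 × 1 = 1.00305
AUR→TRQ→PRZ→AUR: 1.92 × 0.677 × 0.766 = 0.99568
FYR→AUR→TRQ→FYR: 0.743 × 1.92 × 0.665 = 0.94866
Maximum is FYR→PRZ→AUR→FYR at 1.1125; arbitrage exists.

1.1125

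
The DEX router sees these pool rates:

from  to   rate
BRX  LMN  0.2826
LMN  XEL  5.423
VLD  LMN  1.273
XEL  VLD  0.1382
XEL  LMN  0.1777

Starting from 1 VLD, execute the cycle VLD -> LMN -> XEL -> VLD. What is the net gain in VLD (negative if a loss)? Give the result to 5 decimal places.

-0.04594

1 VLD × 1.273 = 1.273 LMN
1.273 LMN × 5.423 = 6.903479 XEL
6.903479 XEL × 0.1382 = 0.9540607978 VLD
Net change: 0.9540607978 − 1 = -0.0459392022 VLD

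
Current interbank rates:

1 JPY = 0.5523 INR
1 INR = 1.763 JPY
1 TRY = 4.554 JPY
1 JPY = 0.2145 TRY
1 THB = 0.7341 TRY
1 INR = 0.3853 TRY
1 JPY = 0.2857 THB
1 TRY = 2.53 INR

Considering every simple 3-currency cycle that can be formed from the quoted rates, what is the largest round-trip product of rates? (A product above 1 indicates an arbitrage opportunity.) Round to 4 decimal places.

TRY→JPY→INR→TRY: 4.554 × 0.5523 × 0.3853 = 0.96910
TRY→INR→JPY→TRY: 2.53 × 1.763 × 0.2145 = 0.95675
TRY→JPY→THB→TRY: 4.554 × 0.2857 × 0.7341 = 0.95512
Maximum is TRY→JPY→INR→TRY at 0.9691; no arbitrage — every cycle loses value.

0.9691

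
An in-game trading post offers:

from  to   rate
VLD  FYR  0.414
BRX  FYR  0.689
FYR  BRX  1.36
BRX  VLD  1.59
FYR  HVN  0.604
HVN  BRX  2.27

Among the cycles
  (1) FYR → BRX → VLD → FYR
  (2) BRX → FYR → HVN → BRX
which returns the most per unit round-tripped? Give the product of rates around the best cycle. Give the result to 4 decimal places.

(1) 1.36 × 1.59 × 0.414 = 0.89523
(2) 0.689 × 0.604 × 2.27 = 0.94467
Highest is cycle (2) at 0.9447 (≤1, no arbitrage).

0.9447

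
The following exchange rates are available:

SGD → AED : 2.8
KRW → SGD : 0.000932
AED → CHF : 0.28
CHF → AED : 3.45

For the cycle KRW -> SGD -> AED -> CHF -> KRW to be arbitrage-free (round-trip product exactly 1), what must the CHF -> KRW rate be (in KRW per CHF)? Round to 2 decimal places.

1368.57

Known legs of the cycle: 0.000932 × 2.8 × 0.28 = 0.000730688
For no arbitrage the full-cycle product must be 1, so the missing rate is 1 / 0.000730688 ≈ 1368.5732.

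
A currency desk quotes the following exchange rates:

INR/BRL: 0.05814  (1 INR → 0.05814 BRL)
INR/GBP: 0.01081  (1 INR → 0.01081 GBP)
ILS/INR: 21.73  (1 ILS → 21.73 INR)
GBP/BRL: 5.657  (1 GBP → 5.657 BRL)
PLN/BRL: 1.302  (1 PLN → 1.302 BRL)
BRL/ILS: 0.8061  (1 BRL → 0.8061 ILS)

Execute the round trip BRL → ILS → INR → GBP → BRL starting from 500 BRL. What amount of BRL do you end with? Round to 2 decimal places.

500 BRL × 0.8061 = 403.05 ILS
403.05 ILS × 21.73 = 8758.2765 INR
8758.2765 INR × 0.01081 = 94.676968965 GBP
94.676968965 GBP × 5.657 = 535.587613435005 BRL

535.59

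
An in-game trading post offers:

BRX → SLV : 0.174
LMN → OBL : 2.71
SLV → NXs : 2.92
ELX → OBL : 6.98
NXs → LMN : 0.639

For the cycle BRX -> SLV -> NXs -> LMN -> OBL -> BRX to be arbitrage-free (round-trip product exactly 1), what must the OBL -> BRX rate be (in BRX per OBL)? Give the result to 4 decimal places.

1.1366

Known legs of the cycle: 0.174 × 2.92 × 0.639 × 2.71 = 0.8798370552
For no arbitrage the full-cycle product must be 1, so the missing rate is 1 / 0.8798370552 ≈ 1.136574.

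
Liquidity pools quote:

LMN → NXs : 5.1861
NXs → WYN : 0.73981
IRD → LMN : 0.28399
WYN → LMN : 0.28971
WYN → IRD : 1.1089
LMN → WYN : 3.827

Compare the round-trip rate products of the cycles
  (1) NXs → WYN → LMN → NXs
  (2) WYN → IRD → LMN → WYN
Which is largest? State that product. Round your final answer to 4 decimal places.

1.2052

(1) 0.73981 × 0.28971 × 5.1861 = 1.11154
(2) 1.1089 × 0.28399 × 3.827 = 1.20519
Highest is cycle (2) at 1.2052 (>1, arbitrage).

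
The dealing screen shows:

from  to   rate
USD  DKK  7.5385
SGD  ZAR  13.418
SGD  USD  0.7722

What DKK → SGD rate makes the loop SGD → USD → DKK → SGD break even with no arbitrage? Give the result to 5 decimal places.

Known legs of the cycle: 0.7722 × 7.5385 = 5.8212297
For no arbitrage the full-cycle product must be 1, so the missing rate is 1 / 5.8212297 ≈ 0.1717850.

0.17179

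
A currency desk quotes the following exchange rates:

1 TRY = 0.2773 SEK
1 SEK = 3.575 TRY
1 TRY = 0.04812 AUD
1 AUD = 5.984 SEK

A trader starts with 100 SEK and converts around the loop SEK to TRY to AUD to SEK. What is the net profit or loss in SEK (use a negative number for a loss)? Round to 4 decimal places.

100 SEK × 3.575 = 357.5 TRY
357.5 TRY × 0.04812 = 17.2029 AUD
17.2029 AUD × 5.984 = 102.9421536 SEK
Net change: 102.9421536 − 100 = 2.9421536 SEK

2.9422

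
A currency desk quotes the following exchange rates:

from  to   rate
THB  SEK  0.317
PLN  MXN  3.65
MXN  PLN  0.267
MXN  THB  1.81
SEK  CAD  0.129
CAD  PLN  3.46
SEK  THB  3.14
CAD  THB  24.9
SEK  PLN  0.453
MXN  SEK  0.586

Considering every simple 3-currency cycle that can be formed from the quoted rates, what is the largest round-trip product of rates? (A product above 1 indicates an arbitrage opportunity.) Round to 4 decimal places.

1.0182

CAD→THB→SEK→CAD: 24.9 × 0.317 × 0.129 = 1.01824
MXN→SEK→PLN→MXN: 0.586 × 0.453 × 3.65 = 0.96892
Maximum is CAD→THB→SEK→CAD at 1.0182; arbitrage exists.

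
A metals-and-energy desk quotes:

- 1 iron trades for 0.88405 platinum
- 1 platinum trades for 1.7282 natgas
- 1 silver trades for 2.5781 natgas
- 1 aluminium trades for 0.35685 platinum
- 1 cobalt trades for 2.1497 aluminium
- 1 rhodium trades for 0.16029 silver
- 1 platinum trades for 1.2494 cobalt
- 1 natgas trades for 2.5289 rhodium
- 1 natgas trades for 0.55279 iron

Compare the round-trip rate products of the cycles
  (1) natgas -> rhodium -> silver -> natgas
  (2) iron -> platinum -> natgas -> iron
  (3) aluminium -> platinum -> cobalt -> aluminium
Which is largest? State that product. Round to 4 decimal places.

(1) 2.5289 × 0.16029 × 2.5781 = 1.04505
(2) 0.88405 × 1.7282 × 0.55279 = 0.84456
(3) 0.35685 × 1.2494 × 2.1497 = 0.95844
Highest is cycle (1) at 1.0451 (>1, arbitrage).

1.0451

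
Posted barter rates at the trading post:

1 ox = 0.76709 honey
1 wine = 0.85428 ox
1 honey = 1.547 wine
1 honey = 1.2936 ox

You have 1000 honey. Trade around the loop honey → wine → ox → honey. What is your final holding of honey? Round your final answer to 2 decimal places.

1013.76

1000 honey × 1.547 = 1547 wine
1547 wine × 0.85428 = 1321.57116 ox
1321.57116 ox × 0.76709 = 1013.7640211244 honey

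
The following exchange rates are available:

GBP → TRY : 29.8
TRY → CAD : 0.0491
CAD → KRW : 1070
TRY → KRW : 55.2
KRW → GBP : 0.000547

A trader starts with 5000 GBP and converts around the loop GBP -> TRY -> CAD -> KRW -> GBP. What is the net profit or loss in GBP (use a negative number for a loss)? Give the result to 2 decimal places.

5000 GBP × 29.8 = 149000 TRY
149000 TRY × 0.0491 = 7315.9 CAD
7315.9 CAD × 1070 = 7828013 KRW
7828013 KRW × 0.000547 = 4281.923111 GBP
Net change: 4281.923111 − 5000 = -718.076889 GBP

-718.08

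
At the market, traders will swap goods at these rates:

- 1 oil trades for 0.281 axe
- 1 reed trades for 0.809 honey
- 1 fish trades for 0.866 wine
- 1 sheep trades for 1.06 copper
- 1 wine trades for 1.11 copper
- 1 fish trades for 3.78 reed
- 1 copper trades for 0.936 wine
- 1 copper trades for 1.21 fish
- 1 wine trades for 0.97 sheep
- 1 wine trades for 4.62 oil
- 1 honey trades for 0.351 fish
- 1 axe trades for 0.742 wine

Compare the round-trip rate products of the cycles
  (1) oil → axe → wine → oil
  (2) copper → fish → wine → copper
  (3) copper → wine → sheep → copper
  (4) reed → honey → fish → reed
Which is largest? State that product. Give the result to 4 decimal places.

1.1631

(1) 0.281 × 0.742 × 4.62 = 0.96328
(2) 1.21 × 0.866 × 1.11 = 1.16312
(3) 0.936 × 0.97 × 1.06 = 0.96240
(4) 0.809 × 0.351 × 3.78 = 1.07337
Highest is cycle (2) at 1.1631 (>1, arbitrage).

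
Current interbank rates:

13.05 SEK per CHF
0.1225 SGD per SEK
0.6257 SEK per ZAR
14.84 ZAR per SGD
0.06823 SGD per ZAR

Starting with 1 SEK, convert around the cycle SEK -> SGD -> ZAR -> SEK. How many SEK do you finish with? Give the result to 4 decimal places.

1.1375

1 SEK × 0.1225 = 0.1225 SGD
0.1225 SGD × 14.84 = 1.8179 ZAR
1.8179 ZAR × 0.6257 = 1.13746003 SEK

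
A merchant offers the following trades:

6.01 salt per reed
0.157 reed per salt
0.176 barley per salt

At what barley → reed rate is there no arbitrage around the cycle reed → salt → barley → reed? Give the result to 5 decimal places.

0.94539

Known legs of the cycle: 6.01 × 0.176 = 1.05776
For no arbitrage the full-cycle product must be 1, so the missing rate is 1 / 1.05776 ≈ 0.9453940.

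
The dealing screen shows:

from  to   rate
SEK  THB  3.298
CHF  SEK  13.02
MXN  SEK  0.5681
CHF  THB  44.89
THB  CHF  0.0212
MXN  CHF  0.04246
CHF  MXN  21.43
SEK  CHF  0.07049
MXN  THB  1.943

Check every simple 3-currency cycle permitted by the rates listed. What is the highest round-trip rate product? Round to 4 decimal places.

THB→CHF→SEK→THB: 0.0212 × 13.02 × 3.298 = 0.91033
THB→CHF→MXN→THB: 0.0212 × 21.43 × 1.943 = 0.88274
CHF→MXN→SEK→CHF: 21.43 × 0.5681 × 0.07049 = 0.85817
Maximum is THB→CHF→SEK→THB at 0.9103; no arbitrage — every cycle loses value.

0.9103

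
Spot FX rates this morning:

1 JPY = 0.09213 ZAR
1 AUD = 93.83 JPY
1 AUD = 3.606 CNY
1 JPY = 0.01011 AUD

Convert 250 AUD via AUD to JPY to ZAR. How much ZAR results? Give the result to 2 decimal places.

250 AUD × 93.83 = 23457.5 JPY
23457.5 JPY × 0.09213 = 2161.139475 ZAR

2161.14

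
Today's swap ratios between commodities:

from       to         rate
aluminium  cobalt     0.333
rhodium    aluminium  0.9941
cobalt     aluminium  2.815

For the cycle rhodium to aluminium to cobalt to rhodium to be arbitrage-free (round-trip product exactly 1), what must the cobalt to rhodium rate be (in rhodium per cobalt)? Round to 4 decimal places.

Known legs of the cycle: 0.9941 × 0.333 = 0.3310353
For no arbitrage the full-cycle product must be 1, so the missing rate is 1 / 0.3310353 ≈ 3.020826.

3.0208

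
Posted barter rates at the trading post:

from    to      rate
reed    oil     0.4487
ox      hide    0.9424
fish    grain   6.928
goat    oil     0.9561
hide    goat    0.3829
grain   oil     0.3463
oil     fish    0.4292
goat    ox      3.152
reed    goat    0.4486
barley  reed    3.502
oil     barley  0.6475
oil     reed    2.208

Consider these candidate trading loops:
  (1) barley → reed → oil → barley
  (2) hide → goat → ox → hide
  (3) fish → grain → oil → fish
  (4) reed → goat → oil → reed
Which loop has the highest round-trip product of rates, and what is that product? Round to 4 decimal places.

1.1374

(1) 3.502 × 0.4487 × 0.6475 = 1.01745
(2) 0.3829 × 3.152 × 0.9424 = 1.13738
(3) 6.928 × 0.3463 × 0.4292 = 1.02972
(4) 0.4486 × 0.9561 × 2.208 = 0.94703
Highest is cycle (2) at 1.1374 (>1, arbitrage).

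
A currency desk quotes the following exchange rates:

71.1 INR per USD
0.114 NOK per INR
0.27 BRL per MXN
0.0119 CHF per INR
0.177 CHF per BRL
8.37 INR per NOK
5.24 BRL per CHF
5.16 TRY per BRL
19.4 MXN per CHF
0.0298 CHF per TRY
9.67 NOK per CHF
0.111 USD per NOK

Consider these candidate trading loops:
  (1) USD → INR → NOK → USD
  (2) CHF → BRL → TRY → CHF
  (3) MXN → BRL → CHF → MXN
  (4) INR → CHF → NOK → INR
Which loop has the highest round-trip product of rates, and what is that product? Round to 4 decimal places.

(1) 71.1 × 0.114 × 0.111 = 0.89970
(2) 5.24 × 5.16 × 0.0298 = 0.80574
(3) 0.27 × 0.177 × 19.4 = 0.92713
(4) 0.0119 × 9.67 × 8.37 = 0.96316
Highest is cycle (4) at 0.9632 (≤1, no arbitrage).

0.9632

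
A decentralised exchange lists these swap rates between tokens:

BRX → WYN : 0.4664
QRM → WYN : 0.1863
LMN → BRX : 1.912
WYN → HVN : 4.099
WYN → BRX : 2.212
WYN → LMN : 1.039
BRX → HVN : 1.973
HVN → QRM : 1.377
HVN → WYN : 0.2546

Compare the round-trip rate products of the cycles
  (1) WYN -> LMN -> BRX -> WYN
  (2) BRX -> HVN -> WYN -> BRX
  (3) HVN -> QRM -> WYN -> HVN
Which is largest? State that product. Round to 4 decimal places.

(1) 1.039 × 1.912 × 0.4664 = 0.92654
(2) 1.973 × 0.2546 × 2.212 = 1.11114
(3) 1.377 × 0.1863 × 4.099 = 1.05154
Highest is cycle (2) at 1.1111 (>1, arbitrage).

1.1111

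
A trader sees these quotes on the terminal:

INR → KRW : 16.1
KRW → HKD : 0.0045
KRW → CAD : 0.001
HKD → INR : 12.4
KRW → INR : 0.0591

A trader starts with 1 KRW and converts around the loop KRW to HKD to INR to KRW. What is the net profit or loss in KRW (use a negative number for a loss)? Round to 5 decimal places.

-0.10162

1 KRW × 0.0045 = 0.0045 HKD
0.0045 HKD × 12.4 = 0.0558 INR
0.0558 INR × 16.1 = 0.89838 KRW
Net change: 0.89838 − 1 = -0.10162 KRW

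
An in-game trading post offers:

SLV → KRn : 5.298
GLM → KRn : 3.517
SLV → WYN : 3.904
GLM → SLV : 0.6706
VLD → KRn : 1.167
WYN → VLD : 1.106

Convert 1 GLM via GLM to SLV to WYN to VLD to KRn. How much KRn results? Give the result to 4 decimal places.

3.3791

1 GLM × 0.6706 = 0.6706 SLV
0.6706 SLV × 3.904 = 2.6180224 WYN
2.6180224 WYN × 1.106 = 2.8955327744 VLD
2.8955327744 VLD × 1.167 = 3.3790867477248 KRn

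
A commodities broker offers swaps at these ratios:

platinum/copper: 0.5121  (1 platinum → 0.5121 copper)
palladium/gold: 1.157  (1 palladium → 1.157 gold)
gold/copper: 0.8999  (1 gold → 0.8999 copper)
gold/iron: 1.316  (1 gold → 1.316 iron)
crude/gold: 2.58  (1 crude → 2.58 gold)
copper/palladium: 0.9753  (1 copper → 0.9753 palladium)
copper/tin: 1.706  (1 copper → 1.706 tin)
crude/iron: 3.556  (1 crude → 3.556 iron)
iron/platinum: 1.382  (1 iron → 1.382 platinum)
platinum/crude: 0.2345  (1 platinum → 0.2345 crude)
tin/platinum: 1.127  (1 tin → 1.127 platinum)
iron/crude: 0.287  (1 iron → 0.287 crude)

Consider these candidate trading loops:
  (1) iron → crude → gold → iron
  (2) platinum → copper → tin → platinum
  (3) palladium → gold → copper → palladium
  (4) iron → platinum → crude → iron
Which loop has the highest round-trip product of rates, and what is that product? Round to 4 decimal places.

(1) 0.287 × 2.58 × 1.316 = 0.97445
(2) 0.5121 × 1.706 × 1.127 = 0.98460
(3) 1.157 × 0.8999 × 0.9753 = 1.01547
(4) 1.382 × 0.2345 × 3.556 = 1.15242
Highest is cycle (4) at 1.1524 (>1, arbitrage).

1.1524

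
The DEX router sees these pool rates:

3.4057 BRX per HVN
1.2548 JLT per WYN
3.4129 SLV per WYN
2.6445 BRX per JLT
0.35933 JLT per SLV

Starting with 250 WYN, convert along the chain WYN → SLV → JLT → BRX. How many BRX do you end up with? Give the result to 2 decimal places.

250 WYN × 3.4129 = 853.225 SLV
853.225 SLV × 0.35933 = 306.58933925 JLT
306.58933925 JLT × 2.6445 = 810.775507646625 BRX

810.78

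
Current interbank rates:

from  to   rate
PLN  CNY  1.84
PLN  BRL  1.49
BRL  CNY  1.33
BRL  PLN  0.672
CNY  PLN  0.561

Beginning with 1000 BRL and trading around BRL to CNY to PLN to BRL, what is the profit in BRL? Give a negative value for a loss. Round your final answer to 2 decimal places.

1000 BRL × 1.33 = 1330 CNY
1330 CNY × 0.561 = 746.13 PLN
746.13 PLN × 1.49 = 1111.7337 BRL
Net change: 1111.7337 − 1000 = 111.7337 BRL

111.73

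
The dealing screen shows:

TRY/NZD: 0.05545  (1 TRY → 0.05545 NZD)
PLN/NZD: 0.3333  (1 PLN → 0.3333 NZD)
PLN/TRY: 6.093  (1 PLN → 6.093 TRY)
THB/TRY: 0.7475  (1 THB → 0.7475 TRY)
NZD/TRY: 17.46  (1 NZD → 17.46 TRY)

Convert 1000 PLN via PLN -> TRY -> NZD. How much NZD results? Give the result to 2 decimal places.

1000 PLN × 6.093 = 6093 TRY
6093 TRY × 0.05545 = 337.85685 NZD

337.86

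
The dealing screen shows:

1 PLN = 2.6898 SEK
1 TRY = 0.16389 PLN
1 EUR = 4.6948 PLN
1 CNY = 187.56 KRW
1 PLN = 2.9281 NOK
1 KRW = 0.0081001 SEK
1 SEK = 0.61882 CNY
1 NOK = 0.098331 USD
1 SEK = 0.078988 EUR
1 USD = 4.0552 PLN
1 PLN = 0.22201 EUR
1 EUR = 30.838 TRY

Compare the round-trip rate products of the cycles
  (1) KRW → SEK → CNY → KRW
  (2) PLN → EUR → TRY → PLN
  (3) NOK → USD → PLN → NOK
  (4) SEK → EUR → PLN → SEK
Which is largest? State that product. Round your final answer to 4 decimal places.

(1) 0.0081001 × 0.61882 × 187.56 = 0.94015
(2) 0.22201 × 30.838 × 0.16389 = 1.12205
(3) 0.098331 × 4.0552 × 2.9281 = 1.16759
(4) 0.078988 × 4.6948 × 2.6898 = 0.99747
Highest is cycle (3) at 1.1676 (>1, arbitrage).

1.1676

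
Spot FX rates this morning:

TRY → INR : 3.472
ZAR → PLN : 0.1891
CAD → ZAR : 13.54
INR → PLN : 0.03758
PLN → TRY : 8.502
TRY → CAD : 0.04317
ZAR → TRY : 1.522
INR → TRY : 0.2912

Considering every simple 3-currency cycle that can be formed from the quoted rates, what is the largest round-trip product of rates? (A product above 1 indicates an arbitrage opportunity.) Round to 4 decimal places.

1.1093

PLN→TRY→INR→PLN: 8.502 × 3.472 × 0.03758 = 1.10932
ZAR→TRY→CAD→ZAR: 1.522 × 0.04317 × 13.54 = 0.88964
Maximum is PLN→TRY→INR→PLN at 1.1093; arbitrage exists.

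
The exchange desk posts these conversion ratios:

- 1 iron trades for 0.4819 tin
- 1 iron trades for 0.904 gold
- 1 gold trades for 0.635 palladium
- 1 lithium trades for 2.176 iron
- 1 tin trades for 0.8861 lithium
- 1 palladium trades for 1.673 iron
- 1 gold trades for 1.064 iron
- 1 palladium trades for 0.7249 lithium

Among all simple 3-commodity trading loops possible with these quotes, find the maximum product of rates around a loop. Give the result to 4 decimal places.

0.9604

palladium→iron→gold→palladium: 1.673 × 0.904 × 0.635 = 0.96037
tin→lithium→iron→tin: 0.8861 × 2.176 × 0.4819 = 0.92918
Maximum is palladium→iron→gold→palladium at 0.9604; no arbitrage — every cycle loses value.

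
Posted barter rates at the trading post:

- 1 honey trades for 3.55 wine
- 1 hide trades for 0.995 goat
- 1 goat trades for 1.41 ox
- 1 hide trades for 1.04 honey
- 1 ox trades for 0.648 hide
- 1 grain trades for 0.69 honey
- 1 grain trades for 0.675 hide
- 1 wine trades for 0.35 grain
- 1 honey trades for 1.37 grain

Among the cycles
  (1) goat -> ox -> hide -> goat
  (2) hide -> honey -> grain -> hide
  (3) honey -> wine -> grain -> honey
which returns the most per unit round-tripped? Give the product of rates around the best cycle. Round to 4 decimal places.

0.9617

(1) 1.41 × 0.648 × 0.995 = 0.90911
(2) 1.04 × 1.37 × 0.675 = 0.96174
(3) 3.55 × 0.35 × 0.69 = 0.85733
Highest is cycle (2) at 0.9617 (≤1, no arbitrage).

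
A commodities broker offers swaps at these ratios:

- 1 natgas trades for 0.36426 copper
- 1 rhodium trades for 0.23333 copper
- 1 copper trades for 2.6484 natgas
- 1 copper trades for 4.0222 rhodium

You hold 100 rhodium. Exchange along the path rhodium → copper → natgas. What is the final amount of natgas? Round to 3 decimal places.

100 rhodium × 0.23333 = 23.333 copper
23.333 copper × 2.6484 = 61.7951172 natgas

61.795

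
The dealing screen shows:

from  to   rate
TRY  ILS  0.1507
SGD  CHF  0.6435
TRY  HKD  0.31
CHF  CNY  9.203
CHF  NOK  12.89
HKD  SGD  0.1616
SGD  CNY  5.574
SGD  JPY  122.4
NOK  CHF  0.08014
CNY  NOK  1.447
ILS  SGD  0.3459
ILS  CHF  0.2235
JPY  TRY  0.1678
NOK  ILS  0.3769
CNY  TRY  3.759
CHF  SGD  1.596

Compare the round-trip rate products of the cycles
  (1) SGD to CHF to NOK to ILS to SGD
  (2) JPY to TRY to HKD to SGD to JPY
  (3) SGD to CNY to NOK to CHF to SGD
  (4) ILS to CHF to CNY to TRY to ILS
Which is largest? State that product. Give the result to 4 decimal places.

1.1652

(1) 0.6435 × 12.89 × 0.3769 × 0.3459 = 1.08138
(2) 0.1678 × 0.31 × 0.1616 × 122.4 = 1.02891
(3) 5.574 × 1.447 × 0.08014 × 1.596 = 1.03162
(4) 0.2235 × 9.203 × 3.759 × 0.1507 = 1.16518
Highest is cycle (4) at 1.1652 (>1, arbitrage).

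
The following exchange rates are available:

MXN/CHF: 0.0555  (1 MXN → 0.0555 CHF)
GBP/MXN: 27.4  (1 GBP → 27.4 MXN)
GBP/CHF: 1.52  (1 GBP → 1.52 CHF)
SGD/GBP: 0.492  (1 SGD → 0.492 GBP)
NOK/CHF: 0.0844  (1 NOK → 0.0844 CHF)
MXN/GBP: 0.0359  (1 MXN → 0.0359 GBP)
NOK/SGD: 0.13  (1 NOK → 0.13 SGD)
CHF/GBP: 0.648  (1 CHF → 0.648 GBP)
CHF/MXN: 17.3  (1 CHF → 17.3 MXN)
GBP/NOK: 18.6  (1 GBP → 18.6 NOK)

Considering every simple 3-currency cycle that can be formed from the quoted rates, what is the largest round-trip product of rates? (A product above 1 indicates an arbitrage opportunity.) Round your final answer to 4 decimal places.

1.1897

NOK→SGD→GBP→NOK: 0.13 × 0.492 × 18.6 = 1.18966
NOK→CHF→GBP→NOK: 0.0844 × 0.648 × 18.6 = 1.01726
CHF→GBP→MXN→CHF: 0.648 × 27.4 × 0.0555 = 0.98541
CHF→MXN→GBP→CHF: 17.3 × 0.0359 × 1.52 = 0.94403
Maximum is NOK→SGD→GBP→NOK at 1.1897; arbitrage exists.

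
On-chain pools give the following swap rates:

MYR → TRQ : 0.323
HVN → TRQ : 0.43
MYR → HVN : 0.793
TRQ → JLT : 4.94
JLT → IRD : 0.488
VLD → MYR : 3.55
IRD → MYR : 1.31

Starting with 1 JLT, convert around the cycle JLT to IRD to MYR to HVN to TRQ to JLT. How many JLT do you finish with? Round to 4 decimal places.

1 JLT × 0.488 = 0.488 IRD
0.488 IRD × 1.31 = 0.63928 MYR
0.63928 MYR × 0.793 = 0.50694904 HVN
0.50694904 HVN × 0.43 = 0.2179880872 TRQ
0.2179880872 TRQ × 4.94 = 1.076861150768 JLT

1.0769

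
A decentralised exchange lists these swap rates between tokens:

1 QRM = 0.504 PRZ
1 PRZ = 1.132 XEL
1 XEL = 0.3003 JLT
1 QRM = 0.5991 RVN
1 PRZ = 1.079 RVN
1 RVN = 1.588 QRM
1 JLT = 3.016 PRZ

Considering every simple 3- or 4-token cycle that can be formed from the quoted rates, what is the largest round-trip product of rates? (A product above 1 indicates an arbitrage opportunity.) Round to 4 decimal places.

1.0253

XEL→JLT→PRZ→XEL: 0.3003 × 3.016 × 1.132 = 1.02526
RVN→QRM→PRZ→RVN: 1.588 × 0.504 × 1.079 = 0.86358
Maximum is XEL→JLT→PRZ→XEL at 1.0253; arbitrage exists.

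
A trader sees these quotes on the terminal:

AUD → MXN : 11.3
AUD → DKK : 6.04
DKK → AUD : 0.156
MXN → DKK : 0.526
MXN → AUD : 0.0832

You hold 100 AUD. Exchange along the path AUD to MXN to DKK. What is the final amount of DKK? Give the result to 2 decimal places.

594.38

100 AUD × 11.3 = 1130 MXN
1130 MXN × 0.526 = 594.38 DKK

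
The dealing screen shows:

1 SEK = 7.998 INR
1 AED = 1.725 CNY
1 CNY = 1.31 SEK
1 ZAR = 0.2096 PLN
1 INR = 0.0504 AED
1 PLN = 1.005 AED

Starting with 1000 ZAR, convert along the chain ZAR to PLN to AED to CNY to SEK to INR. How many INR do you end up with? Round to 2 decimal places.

3807.14

1000 ZAR × 0.2096 = 209.6 PLN
209.6 PLN × 1.005 = 210.648 AED
210.648 AED × 1.725 = 363.3678 CNY
363.3678 CNY × 1.31 = 476.011818 SEK
476.011818 SEK × 7.998 = 3807.142520364 INR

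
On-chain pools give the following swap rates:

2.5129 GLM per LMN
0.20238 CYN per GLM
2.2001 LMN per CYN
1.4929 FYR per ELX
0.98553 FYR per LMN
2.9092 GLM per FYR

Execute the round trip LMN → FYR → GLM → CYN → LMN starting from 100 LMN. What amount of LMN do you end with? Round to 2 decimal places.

127.66

100 LMN × 0.98553 = 98.553 FYR
98.553 FYR × 2.9092 = 286.7103876 GLM
286.7103876 GLM × 0.20238 = 58.024448242488 CYN
58.024448242488 CYN × 2.2001 = 127.6595885782978488 LMN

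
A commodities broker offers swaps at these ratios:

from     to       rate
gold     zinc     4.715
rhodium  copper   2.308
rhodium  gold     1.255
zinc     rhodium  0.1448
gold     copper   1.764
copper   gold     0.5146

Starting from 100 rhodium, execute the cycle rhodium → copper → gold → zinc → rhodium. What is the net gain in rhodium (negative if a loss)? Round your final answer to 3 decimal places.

-18.912

100 rhodium × 2.308 = 230.8 copper
230.8 copper × 0.5146 = 118.76968 gold
118.76968 gold × 4.715 = 559.9990412 zinc
559.9990412 zinc × 0.1448 = 81.08786116576 rhodium
Net change: 81.08786116576 − 100 = -18.91213883424 rhodium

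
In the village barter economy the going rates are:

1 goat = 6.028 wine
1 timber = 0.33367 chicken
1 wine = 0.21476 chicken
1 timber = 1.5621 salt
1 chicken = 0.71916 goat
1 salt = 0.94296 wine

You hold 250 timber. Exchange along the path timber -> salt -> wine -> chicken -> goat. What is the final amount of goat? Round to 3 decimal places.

56.875

250 timber × 1.5621 = 390.525 salt
390.525 salt × 0.94296 = 368.249454 wine
368.249454 wine × 0.21476 = 79.08525274104 chicken
79.08525274104 chicken × 0.71916 = 56.8749503612463264 goat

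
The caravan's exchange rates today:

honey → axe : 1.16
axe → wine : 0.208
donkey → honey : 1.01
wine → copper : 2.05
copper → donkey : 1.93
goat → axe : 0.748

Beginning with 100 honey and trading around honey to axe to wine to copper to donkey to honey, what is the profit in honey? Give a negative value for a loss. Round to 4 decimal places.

100 honey × 1.16 = 116 axe
116 axe × 0.208 = 24.128 wine
24.128 wine × 2.05 = 49.4624 copper
49.4624 copper × 1.93 = 95.462432 donkey
95.462432 donkey × 1.01 = 96.41705632 honey
Net change: 96.41705632 − 100 = -3.58294368 honey

-3.5829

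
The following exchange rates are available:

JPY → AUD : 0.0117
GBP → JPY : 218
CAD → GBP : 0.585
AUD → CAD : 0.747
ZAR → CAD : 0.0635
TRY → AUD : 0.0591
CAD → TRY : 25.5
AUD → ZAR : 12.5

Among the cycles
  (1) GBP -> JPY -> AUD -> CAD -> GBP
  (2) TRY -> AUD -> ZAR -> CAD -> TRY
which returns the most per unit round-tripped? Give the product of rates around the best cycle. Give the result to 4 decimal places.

(1) 218 × 0.0117 × 0.747 × 0.585 = 1.11460
(2) 0.0591 × 12.5 × 0.0635 × 25.5 = 1.19622
Highest is cycle (2) at 1.1962 (>1, arbitrage).

1.1962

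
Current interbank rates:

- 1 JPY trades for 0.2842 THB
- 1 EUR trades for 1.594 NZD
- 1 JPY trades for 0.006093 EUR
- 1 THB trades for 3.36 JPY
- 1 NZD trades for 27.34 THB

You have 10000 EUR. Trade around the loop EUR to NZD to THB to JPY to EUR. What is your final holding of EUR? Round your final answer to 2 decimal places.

10000 EUR × 1.594 = 15940 NZD
15940 NZD × 27.34 = 435799.6 THB
435799.6 THB × 3.36 = 1464286.656 JPY
1464286.656 JPY × 0.006093 = 8921.898595008 EUR

8921.90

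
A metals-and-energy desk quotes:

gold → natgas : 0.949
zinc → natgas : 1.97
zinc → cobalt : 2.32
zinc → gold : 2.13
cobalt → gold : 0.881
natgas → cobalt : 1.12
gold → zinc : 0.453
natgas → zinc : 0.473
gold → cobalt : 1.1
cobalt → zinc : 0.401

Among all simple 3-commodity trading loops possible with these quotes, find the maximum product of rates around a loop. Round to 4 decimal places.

natgas→zinc→gold→natgas: 0.473 × 2.13 × 0.949 = 0.95611
cobalt→zinc→gold→cobalt: 0.401 × 2.13 × 1.1 = 0.93954
natgas→cobalt→gold→natgas: 1.12 × 0.881 × 0.949 = 0.93640
cobalt→gold→zinc→cobalt: 0.881 × 0.453 × 2.32 = 0.92590
natgas→cobalt→zinc→natgas: 1.12 × 0.401 × 1.97 = 0.88477
Maximum is natgas→zinc→gold→natgas at 0.9561; no arbitrage — every cycle loses value.

0.9561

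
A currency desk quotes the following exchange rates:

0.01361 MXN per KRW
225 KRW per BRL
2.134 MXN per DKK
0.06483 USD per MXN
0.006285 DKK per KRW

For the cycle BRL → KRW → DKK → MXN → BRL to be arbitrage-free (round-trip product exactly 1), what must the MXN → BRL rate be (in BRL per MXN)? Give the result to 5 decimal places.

Known legs of the cycle: 225 × 0.006285 × 2.134 = 3.01774275
For no arbitrage the full-cycle product must be 1, so the missing rate is 1 / 3.01774275 ≈ 0.3313735.

0.33137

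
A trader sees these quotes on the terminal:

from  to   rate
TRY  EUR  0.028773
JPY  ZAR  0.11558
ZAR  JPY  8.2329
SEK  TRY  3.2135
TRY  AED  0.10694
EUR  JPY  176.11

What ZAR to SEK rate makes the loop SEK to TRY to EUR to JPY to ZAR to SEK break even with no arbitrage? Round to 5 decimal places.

Known legs of the cycle: 3.2135 × 0.028773 × 176.11 × 0.11558 = 1.8820456669307799
For no arbitrage the full-cycle product must be 1, so the missing rate is 1 / 1.8820456669307799 ≈ 0.5313367.

0.53134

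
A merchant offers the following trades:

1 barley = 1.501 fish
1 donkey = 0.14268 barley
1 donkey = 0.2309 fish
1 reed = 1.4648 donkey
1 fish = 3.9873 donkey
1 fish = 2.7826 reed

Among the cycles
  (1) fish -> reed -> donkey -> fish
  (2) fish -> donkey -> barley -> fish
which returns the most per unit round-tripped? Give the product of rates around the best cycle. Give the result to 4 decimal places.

(1) 2.7826 × 1.4648 × 0.2309 = 0.94114
(2) 3.9873 × 0.14268 × 1.501 = 0.85393
Highest is cycle (1) at 0.9411 (≤1, no arbitrage).

0.9411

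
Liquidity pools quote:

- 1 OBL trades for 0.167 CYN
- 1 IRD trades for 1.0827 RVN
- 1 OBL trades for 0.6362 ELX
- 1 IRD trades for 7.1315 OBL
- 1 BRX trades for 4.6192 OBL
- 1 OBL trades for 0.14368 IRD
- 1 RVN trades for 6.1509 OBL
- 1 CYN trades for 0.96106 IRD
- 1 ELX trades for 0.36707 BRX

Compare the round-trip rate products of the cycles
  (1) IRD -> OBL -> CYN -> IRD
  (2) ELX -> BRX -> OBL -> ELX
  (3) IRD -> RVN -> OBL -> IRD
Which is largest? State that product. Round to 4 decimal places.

(1) 7.1315 × 0.167 × 0.96106 = 1.14458
(2) 0.36707 × 4.6192 × 0.6362 = 1.07872
(3) 1.0827 × 6.1509 × 0.14368 = 0.95685
Highest is cycle (1) at 1.1446 (>1, arbitrage).

1.1446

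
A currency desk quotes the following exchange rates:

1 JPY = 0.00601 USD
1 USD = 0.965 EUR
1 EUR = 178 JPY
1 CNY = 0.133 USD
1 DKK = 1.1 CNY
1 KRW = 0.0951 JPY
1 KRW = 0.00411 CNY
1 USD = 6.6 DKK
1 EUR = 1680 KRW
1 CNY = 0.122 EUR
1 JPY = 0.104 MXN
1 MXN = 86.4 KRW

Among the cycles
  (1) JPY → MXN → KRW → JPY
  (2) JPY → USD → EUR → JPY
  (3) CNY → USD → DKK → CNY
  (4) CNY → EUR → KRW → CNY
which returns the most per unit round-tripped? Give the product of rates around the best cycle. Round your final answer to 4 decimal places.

(1) 0.104 × 86.4 × 0.0951 = 0.85453
(2) 0.00601 × 0.965 × 178 = 1.03234
(3) 0.133 × 6.6 × 1.1 = 0.96558
(4) 0.122 × 1680 × 0.00411 = 0.84239
Highest is cycle (2) at 1.0323 (>1, arbitrage).

1.0323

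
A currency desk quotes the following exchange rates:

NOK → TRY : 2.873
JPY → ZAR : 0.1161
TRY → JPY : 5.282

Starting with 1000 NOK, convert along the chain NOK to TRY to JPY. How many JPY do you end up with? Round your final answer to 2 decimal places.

15175.19

1000 NOK × 2.873 = 2873 TRY
2873 TRY × 5.282 = 15175.186 JPY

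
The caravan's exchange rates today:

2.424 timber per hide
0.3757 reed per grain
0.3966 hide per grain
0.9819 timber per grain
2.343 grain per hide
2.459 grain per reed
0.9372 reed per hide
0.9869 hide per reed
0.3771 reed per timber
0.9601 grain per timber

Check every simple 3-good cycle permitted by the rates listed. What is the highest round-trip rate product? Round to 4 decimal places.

0.9230

timber→grain→hide→timber: 0.9601 × 0.3966 × 2.424 = 0.92300
reed→grain→hide→reed: 2.459 × 0.3966 × 0.9372 = 0.91399
reed→grain→timber→reed: 2.459 × 0.9819 × 0.3771 = 0.91050
reed→hide→timber→reed: 0.9869 × 2.424 × 0.3771 = 0.90212
reed→hide→grain→reed: 0.9869 × 2.343 × 0.3757 = 0.86873
Maximum is timber→grain→hide→timber at 0.9230; no arbitrage — every cycle loses value.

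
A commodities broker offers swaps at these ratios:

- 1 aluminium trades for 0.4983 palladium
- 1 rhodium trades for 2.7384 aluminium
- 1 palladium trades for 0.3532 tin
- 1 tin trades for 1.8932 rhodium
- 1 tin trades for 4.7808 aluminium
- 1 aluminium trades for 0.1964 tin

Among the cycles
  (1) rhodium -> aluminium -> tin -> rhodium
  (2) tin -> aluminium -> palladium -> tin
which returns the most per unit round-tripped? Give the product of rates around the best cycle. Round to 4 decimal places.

(1) 2.7384 × 0.1964 × 1.8932 = 1.01820
(2) 4.7808 × 0.4983 × 0.3532 = 0.84142
Highest is cycle (1) at 1.0182 (>1, arbitrage).

1.0182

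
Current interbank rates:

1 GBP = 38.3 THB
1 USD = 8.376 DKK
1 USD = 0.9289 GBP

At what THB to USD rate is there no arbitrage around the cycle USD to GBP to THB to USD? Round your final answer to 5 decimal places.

0.02811

Known legs of the cycle: 0.9289 × 38.3 = 35.57687
For no arbitrage the full-cycle product must be 1, so the missing rate is 1 / 35.57687 ≈ 0.0281082.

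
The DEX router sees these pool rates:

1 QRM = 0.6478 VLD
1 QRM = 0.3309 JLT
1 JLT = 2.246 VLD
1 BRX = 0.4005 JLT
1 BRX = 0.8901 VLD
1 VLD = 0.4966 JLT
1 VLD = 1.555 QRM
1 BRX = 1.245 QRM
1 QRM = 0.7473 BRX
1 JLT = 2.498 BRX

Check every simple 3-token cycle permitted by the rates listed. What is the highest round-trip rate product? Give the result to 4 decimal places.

1.1557

JLT→VLD→QRM→JLT: 2.246 × 1.555 × 0.3309 = 1.15568
JLT→BRX→VLD→JLT: 2.498 × 0.8901 × 0.4966 = 1.10418
QRM→BRX→VLD→QRM: 0.7473 × 0.8901 × 1.555 = 1.03434
JLT→BRX→QRM→JLT: 2.498 × 1.245 × 0.3309 = 1.02910
Maximum is JLT→VLD→QRM→JLT at 1.1557; arbitrage exists.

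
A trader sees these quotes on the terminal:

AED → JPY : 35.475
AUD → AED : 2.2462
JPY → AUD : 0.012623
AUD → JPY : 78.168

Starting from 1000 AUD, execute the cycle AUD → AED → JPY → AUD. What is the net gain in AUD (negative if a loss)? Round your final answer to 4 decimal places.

1000 AUD × 2.2462 = 2246.2 AED
2246.2 AED × 35.475 = 79683.945 JPY
79683.945 JPY × 0.012623 = 1005.850437735 AUD
Net change: 1005.850437735 − 1000 = 5.850437735 AUD

5.8504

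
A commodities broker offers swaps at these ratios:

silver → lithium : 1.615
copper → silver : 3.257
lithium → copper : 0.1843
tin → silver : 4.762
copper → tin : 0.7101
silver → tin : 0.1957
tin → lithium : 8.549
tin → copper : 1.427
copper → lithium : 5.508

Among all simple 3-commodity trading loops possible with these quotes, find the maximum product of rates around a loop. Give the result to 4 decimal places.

lithium→copper→tin→lithium: 0.1843 × 0.7101 × 8.549 = 1.11882
silver→lithium→copper→silver: 1.615 × 0.1843 × 3.257 = 0.96943
silver→tin→copper→silver: 0.1957 × 1.427 × 3.257 = 0.90956
Maximum is lithium→copper→tin→lithium at 1.1188; arbitrage exists.

1.1188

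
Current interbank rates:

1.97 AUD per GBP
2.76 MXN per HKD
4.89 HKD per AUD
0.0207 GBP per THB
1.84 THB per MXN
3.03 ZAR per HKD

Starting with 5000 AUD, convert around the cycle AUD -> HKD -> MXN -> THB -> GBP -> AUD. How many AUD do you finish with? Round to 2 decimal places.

5000 AUD × 4.89 = 24450 HKD
24450 HKD × 2.76 = 67482 MXN
67482 MXN × 1.84 = 124166.88 THB
124166.88 THB × 0.0207 = 2570.254416 GBP
2570.254416 GBP × 1.97 = 5063.40119952 AUD

5063.40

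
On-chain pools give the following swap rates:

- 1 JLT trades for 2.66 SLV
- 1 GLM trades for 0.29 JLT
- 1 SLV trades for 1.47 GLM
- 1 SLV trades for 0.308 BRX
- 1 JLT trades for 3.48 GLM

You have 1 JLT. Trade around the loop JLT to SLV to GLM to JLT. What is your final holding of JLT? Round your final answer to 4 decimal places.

1.1340

1 JLT × 2.66 = 2.66 SLV
2.66 SLV × 1.47 = 3.9102 GLM
3.9102 GLM × 0.29 = 1.133958 JLT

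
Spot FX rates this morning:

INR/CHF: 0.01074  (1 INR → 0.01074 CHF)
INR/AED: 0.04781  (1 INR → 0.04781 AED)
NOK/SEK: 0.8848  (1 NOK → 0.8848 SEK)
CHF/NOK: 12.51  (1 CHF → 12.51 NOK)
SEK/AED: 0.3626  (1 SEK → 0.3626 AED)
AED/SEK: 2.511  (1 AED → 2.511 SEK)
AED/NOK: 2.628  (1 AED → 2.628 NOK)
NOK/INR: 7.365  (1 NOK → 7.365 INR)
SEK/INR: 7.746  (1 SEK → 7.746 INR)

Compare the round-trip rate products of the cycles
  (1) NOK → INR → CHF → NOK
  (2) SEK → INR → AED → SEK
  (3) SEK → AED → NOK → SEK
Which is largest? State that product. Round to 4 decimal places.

0.9895

(1) 7.365 × 0.01074 × 12.51 = 0.98954
(2) 7.746 × 0.04781 × 2.511 = 0.92991
(3) 0.3626 × 2.628 × 0.8848 = 0.84314
Highest is cycle (1) at 0.9895 (≤1, no arbitrage).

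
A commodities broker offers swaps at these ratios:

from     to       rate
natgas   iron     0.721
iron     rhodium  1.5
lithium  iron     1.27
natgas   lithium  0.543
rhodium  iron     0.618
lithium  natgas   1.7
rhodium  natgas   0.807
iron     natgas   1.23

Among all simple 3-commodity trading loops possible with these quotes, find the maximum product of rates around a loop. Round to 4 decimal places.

natgas→iron→rhodium→natgas: 0.721 × 1.5 × 0.807 = 0.87277
natgas→lithium→iron→natgas: 0.543 × 1.27 × 1.23 = 0.84822
Maximum is natgas→iron→rhodium→natgas at 0.8728; no arbitrage — every cycle loses value.

0.8728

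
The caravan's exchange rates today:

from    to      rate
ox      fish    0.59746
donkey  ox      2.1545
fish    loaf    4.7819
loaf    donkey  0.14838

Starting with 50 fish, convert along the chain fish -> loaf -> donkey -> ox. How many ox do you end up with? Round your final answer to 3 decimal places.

50 fish × 4.7819 = 239.095 loaf
239.095 loaf × 0.14838 = 35.4769161 donkey
35.4769161 donkey × 2.1545 = 76.43501573745 ox

76.435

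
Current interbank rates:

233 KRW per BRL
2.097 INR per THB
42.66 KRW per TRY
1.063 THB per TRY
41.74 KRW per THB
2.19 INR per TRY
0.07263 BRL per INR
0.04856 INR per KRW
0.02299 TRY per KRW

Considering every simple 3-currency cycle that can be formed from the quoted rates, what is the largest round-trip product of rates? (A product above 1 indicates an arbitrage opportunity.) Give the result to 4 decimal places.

1.0201

TRY→THB→KRW→TRY: 1.063 × 41.74 × 0.02299 = 1.02006
BRL→KRW→INR→BRL: 233 × 0.04856 × 0.07263 = 0.82177
Maximum is TRY→THB→KRW→TRY at 1.0201; arbitrage exists.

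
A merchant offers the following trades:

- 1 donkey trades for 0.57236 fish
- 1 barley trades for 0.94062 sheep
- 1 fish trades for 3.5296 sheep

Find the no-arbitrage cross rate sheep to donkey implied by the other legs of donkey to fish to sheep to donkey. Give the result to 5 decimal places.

Known legs of the cycle: 0.57236 × 3.5296 = 2.020201856
For no arbitrage the full-cycle product must be 1, so the missing rate is 1 / 2.020201856 ≈ 0.4950000.

0.49500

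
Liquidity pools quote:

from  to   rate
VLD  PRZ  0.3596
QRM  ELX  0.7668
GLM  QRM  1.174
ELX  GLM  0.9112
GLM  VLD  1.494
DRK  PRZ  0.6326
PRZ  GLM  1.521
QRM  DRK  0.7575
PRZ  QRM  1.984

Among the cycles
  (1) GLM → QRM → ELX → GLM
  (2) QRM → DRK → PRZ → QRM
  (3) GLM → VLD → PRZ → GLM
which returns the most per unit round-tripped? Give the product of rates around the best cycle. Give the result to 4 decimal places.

0.9507

(1) 1.174 × 0.7668 × 0.9112 = 0.82028
(2) 0.7575 × 0.6326 × 1.984 = 0.95072
(3) 1.494 × 0.3596 × 1.521 = 0.81715
Highest is cycle (2) at 0.9507 (≤1, no arbitrage).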